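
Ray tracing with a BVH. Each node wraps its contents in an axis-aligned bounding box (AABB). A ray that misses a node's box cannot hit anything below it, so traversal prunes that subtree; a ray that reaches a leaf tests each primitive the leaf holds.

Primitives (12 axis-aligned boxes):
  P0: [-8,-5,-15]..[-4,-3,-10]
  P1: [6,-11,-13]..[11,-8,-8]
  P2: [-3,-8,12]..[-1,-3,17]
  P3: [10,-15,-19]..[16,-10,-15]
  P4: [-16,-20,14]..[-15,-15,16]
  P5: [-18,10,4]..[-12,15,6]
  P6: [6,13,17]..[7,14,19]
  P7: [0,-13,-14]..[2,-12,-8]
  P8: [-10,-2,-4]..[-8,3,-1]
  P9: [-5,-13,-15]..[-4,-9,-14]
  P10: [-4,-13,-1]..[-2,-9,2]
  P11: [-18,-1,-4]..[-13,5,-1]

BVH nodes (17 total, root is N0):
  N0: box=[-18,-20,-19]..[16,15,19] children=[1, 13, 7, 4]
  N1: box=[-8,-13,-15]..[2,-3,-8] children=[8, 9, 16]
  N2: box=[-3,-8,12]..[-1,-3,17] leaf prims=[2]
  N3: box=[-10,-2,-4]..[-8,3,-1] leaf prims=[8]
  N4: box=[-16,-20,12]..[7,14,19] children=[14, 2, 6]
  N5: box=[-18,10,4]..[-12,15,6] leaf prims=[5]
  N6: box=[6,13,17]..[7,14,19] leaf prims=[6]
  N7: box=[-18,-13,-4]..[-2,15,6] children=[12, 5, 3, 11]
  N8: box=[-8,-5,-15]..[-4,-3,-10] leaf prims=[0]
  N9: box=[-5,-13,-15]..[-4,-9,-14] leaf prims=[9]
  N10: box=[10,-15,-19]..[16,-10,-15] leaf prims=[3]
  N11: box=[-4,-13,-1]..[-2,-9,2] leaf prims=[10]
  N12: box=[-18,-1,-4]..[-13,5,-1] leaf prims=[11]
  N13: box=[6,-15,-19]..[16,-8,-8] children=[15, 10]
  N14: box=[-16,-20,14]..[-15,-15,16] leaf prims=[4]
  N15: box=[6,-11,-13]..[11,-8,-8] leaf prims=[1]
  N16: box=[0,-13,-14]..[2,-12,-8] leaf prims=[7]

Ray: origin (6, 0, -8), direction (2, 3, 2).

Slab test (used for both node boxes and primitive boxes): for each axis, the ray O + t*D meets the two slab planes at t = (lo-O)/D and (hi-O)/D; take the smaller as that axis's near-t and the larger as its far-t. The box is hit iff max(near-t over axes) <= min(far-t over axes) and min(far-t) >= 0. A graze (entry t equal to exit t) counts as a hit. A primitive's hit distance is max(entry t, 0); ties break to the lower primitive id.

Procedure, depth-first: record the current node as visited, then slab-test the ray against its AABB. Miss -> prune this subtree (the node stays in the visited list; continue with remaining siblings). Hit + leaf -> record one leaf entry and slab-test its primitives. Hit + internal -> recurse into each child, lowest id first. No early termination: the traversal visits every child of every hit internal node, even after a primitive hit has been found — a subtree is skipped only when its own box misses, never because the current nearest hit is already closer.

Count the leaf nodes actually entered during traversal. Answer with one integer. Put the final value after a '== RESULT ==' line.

Traverse from the root:
N0 x:[-12,5] y:[-20/3,5] z:[-11/2,27/2] -> hit [-11/2,5], descend [1, 4, 7, 13]
  N1 x:[-7,-2] y:[-13/3,-1] z:[-7/2,0] -> miss, prune
  N4 x:[-11,1/2] y:[-20/3,14/3] z:[10,27/2] -> miss, prune
  N7 x:[-12,-4] y:[-13/3,5] z:[2,7] -> miss, prune
  N13 x:[0,5] y:[-5,-8/3] z:[-11/2,0] -> miss, prune

5 AABB tests over nodes [0, 1, 4, 7, 13]; 0 leaves entered; closest miss.

== RESULT ==
0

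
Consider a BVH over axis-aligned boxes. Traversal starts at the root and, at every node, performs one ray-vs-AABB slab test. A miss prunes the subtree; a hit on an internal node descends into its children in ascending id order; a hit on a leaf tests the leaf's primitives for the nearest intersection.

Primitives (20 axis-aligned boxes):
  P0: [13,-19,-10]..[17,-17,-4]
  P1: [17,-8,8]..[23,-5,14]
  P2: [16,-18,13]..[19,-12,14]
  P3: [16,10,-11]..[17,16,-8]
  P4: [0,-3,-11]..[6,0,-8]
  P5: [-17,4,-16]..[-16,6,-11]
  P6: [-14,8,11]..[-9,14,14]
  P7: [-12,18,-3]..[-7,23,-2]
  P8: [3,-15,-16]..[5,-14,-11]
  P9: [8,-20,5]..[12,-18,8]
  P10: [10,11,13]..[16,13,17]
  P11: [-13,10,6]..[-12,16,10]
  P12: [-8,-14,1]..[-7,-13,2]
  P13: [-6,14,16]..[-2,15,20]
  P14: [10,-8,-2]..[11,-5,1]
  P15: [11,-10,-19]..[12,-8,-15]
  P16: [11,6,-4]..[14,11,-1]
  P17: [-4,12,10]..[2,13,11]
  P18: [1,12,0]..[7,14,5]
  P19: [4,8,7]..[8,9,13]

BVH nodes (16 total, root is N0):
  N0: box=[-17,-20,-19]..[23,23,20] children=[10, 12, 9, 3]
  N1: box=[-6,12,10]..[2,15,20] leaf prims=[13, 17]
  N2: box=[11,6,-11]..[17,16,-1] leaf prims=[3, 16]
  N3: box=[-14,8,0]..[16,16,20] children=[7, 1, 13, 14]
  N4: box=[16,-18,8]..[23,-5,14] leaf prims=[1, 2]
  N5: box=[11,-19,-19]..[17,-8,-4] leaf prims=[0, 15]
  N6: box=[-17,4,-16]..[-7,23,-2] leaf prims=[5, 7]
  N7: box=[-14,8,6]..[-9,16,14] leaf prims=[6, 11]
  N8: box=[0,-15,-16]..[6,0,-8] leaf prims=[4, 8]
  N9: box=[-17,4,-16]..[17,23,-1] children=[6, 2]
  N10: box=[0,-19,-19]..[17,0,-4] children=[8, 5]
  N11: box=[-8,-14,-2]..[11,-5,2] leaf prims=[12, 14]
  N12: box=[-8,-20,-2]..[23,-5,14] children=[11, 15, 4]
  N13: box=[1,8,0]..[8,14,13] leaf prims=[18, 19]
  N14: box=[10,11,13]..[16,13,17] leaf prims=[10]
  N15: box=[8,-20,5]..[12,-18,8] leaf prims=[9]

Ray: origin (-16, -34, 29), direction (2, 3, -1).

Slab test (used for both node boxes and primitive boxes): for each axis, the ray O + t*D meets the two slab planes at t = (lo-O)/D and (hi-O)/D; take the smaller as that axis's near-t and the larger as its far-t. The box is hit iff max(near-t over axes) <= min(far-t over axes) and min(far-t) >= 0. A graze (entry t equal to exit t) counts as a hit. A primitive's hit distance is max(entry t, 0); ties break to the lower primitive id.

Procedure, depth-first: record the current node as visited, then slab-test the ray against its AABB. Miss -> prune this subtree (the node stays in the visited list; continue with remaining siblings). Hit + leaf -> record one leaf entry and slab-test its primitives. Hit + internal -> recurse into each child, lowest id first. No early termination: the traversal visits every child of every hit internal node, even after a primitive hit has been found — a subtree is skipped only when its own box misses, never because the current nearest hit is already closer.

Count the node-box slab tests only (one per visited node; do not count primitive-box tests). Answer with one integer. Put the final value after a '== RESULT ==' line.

Trace the traversal:
N0 x:[-1/2,39/2] y:[14/3,19] z:[9,48] -> hit [9,19], descend [3, 9, 10, 12]
  N3 x:[1,16] y:[14,50/3] z:[9,29] -> hit [14,16], descend [1, 7, 13, 14]
    N1 x:[5,9] y:[46/3,49/3] z:[9,19] -> miss, prune
    N7 x:[1,7/2] y:[14,50/3] z:[15,23] -> miss, prune
    N13 x:[17/2,12] y:[14,16] z:[16,29] -> miss, prune
    N14 x:[13,16] y:[15,47/3] z:[12,16] -> hit [15,47/3] leaf, test {P10@t=15}
  N9 x:[-1/2,33/2] y:[38/3,19] z:[30,45] -> miss, prune
  N10 x:[8,33/2] y:[5,34/3] z:[33,48] -> miss, prune
  N12 x:[4,39/2] y:[14/3,29/3] z:[15,31] -> miss, prune

Visited [0, 3, 1, 7, 13, 14, 9, 10, 12]. Tests: 9 box, 1 leaf. Nearest: P10.

== RESULT ==
9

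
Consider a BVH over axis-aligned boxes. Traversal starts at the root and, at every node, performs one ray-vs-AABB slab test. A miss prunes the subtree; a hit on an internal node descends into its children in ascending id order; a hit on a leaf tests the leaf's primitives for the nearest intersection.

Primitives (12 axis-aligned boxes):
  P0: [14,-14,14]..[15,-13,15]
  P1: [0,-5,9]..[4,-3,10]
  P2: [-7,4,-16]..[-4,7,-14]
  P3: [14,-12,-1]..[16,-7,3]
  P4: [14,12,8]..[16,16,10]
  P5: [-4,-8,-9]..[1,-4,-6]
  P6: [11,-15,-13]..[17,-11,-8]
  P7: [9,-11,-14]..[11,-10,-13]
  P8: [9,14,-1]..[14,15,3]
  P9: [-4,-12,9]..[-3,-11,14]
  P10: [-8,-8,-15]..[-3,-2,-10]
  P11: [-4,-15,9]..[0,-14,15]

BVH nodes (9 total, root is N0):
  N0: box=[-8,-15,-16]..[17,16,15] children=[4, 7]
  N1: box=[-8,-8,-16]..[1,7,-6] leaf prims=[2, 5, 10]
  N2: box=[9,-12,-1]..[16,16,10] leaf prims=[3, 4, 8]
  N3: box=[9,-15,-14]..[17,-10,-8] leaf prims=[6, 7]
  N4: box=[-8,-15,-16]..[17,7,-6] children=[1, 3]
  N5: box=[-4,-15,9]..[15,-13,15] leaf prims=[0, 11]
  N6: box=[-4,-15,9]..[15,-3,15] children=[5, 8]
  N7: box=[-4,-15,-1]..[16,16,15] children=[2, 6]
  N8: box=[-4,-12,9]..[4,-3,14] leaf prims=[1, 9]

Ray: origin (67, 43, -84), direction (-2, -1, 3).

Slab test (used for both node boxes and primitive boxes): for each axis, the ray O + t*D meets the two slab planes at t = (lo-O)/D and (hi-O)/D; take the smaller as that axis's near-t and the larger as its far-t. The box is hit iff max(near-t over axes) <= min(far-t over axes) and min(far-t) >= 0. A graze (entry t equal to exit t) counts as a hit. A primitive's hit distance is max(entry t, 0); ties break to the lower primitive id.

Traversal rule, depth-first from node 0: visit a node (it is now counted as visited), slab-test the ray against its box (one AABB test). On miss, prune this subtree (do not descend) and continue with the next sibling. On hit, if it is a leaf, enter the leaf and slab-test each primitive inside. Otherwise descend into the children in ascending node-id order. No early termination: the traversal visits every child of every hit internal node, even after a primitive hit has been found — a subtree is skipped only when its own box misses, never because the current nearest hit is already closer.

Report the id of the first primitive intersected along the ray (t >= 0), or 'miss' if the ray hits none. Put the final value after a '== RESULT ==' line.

Walk:
N0 x:[25,75/2] y:[27,58] z:[68/3,33] -> hit [27,33], descend [4, 7]
  N4 x:[25,75/2] y:[36,58] z:[68/3,26] -> miss, prune
  N7 x:[51/2,71/2] y:[27,58] z:[83/3,33] -> hit [83/3,33], descend [2, 6]
    N2 x:[51/2,29] y:[27,55] z:[83/3,94/3] -> hit [83/3,29] leaf, test {P3(miss), P4(miss), P8@t=28}
    N6 x:[26,71/2] y:[46,58] z:[31,33] -> miss, prune

order=[0, 4, 7, 2, 6]  |boxes|=5  |leaves|=1  hit=P8

== RESULT ==
8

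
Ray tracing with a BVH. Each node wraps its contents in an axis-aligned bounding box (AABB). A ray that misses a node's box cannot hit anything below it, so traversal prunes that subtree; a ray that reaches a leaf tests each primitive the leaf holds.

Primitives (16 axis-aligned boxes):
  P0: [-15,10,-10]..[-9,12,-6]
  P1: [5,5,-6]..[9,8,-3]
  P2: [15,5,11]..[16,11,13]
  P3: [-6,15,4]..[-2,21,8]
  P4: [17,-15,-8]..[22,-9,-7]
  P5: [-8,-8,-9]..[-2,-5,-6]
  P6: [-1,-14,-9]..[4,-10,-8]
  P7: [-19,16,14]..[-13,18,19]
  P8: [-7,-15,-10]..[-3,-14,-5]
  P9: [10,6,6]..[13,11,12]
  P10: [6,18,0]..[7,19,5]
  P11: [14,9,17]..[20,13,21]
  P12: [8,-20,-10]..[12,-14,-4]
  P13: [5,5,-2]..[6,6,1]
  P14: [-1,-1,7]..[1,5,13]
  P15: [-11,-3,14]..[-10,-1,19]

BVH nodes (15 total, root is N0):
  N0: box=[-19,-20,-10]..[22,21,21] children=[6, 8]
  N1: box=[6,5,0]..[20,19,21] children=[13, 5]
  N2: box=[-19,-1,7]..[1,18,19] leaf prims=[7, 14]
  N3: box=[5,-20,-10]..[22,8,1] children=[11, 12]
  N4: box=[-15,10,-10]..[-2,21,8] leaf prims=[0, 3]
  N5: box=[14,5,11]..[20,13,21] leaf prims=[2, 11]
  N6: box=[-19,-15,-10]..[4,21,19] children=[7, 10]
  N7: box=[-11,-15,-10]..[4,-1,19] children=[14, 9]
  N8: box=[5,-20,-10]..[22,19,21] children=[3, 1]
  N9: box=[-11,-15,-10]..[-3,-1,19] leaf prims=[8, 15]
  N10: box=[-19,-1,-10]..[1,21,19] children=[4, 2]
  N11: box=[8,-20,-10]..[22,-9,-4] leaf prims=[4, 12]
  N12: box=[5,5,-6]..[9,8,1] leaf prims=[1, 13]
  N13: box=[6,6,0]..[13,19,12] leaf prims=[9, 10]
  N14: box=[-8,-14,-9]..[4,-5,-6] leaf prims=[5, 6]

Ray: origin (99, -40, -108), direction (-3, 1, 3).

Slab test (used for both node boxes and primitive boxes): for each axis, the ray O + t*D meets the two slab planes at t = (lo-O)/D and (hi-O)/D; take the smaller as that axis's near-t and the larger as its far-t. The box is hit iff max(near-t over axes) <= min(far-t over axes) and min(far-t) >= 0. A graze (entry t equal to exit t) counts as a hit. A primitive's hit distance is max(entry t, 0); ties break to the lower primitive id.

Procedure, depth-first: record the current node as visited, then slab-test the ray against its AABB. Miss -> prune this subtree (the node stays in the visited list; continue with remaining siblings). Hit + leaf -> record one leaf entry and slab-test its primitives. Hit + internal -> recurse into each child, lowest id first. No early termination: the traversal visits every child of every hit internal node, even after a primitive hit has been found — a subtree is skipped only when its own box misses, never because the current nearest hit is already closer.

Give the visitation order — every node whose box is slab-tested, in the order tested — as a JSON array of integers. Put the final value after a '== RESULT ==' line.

Walk:
N0 x:[77/3,118/3] y:[20,61] z:[98/3,43] -> hit [98/3,118/3], descend [6, 8]
  N6 x:[95/3,118/3] y:[25,61] z:[98/3,127/3] -> hit [98/3,118/3], descend [7, 10]
    N7 x:[95/3,110/3] y:[25,39] z:[98/3,127/3] -> hit [98/3,110/3], descend [9, 14]
      N9 x:[34,110/3] y:[25,39] z:[98/3,127/3] -> hit [34,110/3] leaf, test {P8(miss), P15(miss)}
      N14 x:[95/3,107/3] y:[26,35] z:[33,34] -> hit [33,34] leaf, test {P5@t=101/3, P6(miss)}
    N10 x:[98/3,118/3] y:[39,61] z:[98/3,127/3] -> hit [39,118/3], descend [2, 4]
      N2 x:[98/3,118/3] y:[39,58] z:[115/3,127/3] -> hit [39,118/3] leaf, test {P7(miss), P14(miss)}
      N4 x:[101/3,38] y:[50,61] z:[98/3,116/3] -> miss, prune
  N8 x:[77/3,94/3] y:[20,59] z:[98/3,43] -> miss, prune

order=[0, 6, 7, 9, 14, 10, 2, 4, 8]  |boxes|=9  |leaves|=3  hit=P5

== RESULT ==
[0, 6, 7, 9, 14, 10, 2, 4, 8]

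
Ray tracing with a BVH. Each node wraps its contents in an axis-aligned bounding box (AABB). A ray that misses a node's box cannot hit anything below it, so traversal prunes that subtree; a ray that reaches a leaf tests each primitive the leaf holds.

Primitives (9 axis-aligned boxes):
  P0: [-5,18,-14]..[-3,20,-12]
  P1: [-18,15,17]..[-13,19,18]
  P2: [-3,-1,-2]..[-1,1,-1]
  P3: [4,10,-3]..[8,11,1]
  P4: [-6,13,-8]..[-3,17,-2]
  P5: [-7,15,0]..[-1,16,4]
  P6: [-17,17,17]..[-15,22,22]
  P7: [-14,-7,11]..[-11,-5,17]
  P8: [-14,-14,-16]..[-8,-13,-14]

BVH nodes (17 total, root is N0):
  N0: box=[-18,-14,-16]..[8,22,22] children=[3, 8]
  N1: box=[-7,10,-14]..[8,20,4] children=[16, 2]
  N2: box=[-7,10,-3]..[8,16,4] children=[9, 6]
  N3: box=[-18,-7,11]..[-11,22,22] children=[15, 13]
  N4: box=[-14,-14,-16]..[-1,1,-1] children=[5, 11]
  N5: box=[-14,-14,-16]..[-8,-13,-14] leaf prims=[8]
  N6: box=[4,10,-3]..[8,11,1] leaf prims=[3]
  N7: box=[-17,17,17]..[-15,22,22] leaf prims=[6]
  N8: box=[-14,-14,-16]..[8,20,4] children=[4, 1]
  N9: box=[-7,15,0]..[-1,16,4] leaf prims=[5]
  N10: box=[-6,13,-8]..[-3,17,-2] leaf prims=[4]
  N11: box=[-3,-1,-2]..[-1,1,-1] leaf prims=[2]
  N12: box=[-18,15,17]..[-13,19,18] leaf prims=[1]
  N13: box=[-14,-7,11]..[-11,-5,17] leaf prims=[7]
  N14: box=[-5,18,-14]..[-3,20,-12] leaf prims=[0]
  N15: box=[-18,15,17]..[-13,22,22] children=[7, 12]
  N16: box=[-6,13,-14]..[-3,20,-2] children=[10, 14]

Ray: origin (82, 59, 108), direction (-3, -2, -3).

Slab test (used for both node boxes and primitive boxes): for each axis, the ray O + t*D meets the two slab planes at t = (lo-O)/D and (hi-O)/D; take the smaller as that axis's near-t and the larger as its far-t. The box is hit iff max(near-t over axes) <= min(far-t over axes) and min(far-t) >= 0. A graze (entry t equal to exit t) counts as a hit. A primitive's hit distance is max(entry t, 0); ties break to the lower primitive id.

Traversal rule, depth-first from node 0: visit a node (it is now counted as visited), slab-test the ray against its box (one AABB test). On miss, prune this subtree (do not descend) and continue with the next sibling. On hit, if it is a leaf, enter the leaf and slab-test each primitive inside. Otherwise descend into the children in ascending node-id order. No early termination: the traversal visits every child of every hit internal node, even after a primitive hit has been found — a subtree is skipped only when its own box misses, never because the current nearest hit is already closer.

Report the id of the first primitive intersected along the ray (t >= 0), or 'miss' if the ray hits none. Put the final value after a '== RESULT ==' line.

Walk:
N0 x:[74/3,100/3] y:[37/2,73/2] z:[86/3,124/3] -> hit [86/3,100/3], descend [3, 8]
  N3 x:[31,100/3] y:[37/2,33] z:[86/3,97/3] -> hit [31,97/3], descend [13, 15]
    N13 x:[31,32] y:[32,33] z:[91/3,97/3] -> hit [32,32] leaf, test {P7@t=32}
    N15 x:[95/3,100/3] y:[37/2,22] z:[86/3,91/3] -> miss, prune
  N8 x:[74/3,32] y:[39/2,73/2] z:[104/3,124/3] -> miss, prune

Visited [0, 3, 13, 15, 8]. Tests: 5 box, 1 leaf. Nearest: P7.

== RESULT ==
7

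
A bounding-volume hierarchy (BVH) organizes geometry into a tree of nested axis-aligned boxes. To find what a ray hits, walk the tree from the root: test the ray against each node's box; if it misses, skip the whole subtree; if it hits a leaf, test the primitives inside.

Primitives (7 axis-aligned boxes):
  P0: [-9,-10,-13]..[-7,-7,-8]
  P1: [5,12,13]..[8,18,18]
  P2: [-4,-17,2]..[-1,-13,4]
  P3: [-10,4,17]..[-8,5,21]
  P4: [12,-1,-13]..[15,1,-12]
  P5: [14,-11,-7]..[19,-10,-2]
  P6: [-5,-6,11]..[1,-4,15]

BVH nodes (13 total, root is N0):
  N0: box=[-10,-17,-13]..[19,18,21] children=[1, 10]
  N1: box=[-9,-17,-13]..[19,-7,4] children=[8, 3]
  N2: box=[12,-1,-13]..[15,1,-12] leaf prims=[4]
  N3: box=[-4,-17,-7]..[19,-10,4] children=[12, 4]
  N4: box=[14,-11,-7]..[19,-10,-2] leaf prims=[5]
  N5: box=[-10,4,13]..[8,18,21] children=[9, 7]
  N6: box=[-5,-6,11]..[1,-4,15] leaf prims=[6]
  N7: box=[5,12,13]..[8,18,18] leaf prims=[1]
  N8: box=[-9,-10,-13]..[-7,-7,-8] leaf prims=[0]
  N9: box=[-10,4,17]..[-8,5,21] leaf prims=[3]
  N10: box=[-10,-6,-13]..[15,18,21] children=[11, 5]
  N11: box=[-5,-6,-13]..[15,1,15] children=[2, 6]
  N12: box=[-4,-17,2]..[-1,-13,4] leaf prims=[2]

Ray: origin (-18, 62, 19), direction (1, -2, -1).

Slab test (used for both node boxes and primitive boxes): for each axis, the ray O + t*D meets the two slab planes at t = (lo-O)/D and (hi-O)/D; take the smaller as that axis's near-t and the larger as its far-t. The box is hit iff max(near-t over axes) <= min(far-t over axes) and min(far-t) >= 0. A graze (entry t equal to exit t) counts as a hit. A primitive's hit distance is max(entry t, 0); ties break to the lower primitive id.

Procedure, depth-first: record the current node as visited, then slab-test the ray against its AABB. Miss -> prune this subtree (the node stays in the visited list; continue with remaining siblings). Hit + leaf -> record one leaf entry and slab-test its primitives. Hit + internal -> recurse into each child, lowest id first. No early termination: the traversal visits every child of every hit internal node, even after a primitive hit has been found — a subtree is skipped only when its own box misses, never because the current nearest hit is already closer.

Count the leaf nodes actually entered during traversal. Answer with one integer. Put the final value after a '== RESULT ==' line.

Traverse from the root:
N0 x:[8,37] y:[22,79/2] z:[-2,32] -> hit [22,32], descend [1, 10]
  N1 x:[9,37] y:[69/2,79/2] z:[15,32] -> miss, prune
  N10 x:[8,33] y:[22,34] z:[-2,32] -> hit [22,32], descend [5, 11]
    N5 x:[8,26] y:[22,29] z:[-2,6] -> miss, prune
    N11 x:[13,33] y:[61/2,34] z:[4,32] -> hit [61/2,32], descend [2, 6]
      N2 x:[30,33] y:[61/2,63/2] z:[31,32] -> hit [31,63/2] leaf, test {P4@t=31}
      N6 x:[13,19] y:[33,34] z:[4,8] -> miss, prune

7 AABB tests over nodes [0, 1, 10, 5, 11, 2, 6]; 1 leaf entered; closest P4.

== RESULT ==
1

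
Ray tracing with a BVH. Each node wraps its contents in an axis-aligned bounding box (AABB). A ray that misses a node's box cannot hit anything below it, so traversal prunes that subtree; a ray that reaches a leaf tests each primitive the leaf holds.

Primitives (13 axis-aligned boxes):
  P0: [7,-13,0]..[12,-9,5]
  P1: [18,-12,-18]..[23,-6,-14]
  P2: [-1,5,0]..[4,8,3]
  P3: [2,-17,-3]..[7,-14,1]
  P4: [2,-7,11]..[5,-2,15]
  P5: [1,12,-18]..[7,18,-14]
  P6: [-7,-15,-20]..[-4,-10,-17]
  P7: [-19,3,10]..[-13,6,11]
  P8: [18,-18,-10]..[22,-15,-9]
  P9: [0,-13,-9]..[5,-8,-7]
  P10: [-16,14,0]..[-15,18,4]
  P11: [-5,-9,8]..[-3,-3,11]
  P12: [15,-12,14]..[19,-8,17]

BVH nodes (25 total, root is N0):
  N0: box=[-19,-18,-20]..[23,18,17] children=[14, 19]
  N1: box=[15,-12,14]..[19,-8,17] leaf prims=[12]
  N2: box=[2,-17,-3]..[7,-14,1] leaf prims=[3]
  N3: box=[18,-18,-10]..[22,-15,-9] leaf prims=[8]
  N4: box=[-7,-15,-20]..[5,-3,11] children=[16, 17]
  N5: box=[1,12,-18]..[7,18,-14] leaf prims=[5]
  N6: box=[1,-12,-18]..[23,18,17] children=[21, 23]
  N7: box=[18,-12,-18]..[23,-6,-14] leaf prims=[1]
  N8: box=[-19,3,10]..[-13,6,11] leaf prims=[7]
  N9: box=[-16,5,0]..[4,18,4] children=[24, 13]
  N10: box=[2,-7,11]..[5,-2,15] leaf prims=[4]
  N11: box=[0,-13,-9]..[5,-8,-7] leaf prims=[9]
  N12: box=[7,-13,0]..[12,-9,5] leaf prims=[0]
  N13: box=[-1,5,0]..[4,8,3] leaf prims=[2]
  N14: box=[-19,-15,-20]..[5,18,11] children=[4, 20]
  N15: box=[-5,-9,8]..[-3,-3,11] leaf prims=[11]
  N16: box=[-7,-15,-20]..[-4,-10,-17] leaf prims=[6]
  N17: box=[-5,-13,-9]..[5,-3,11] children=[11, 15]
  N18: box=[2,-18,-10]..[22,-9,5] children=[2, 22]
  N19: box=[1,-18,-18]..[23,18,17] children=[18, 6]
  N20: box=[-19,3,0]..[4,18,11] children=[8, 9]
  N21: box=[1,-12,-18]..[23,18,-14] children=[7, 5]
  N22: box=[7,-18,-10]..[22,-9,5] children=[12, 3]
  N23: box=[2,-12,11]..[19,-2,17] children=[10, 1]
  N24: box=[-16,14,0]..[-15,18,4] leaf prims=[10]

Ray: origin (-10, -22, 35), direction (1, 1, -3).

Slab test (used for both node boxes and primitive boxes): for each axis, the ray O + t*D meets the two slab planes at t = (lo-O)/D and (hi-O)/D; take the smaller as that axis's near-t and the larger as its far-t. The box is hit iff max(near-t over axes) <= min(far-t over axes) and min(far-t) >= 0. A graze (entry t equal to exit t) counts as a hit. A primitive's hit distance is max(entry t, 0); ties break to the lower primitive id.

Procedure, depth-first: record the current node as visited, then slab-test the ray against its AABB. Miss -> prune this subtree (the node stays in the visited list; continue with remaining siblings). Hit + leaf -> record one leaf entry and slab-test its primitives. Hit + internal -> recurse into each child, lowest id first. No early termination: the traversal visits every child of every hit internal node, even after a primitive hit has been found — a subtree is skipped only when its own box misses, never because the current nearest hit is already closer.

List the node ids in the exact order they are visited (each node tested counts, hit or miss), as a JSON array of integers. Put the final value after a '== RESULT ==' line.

Trace the traversal:
N0 x:[-9,33] y:[4,40] z:[6,55/3] -> hit [6,55/3], descend [14, 19]
  N14 x:[-9,15] y:[7,40] z:[8,55/3] -> hit [8,15], descend [4, 20]
    N4 x:[3,15] y:[7,19] z:[8,55/3] -> hit [8,15], descend [16, 17]
      N16 x:[3,6] y:[7,12] z:[52/3,55/3] -> miss, prune
      N17 x:[5,15] y:[9,19] z:[8,44/3] -> hit [9,44/3], descend [11, 15]
        N11 x:[10,15] y:[9,14] z:[14,44/3] -> hit [14,14] leaf, test {P9@t=14}
        N15 x:[5,7] y:[13,19] z:[8,9] -> miss, prune
    N20 x:[-9,14] y:[25,40] z:[8,35/3] -> miss, prune
  N19 x:[11,33] y:[4,40] z:[6,53/3] -> hit [11,53/3], descend [6, 18]
    N6 x:[11,33] y:[10,40] z:[6,53/3] -> hit [11,53/3], descend [21, 23]
      N21 x:[11,33] y:[10,40] z:[49/3,53/3] -> hit [49/3,53/3], descend [5, 7]
        N5 x:[11,17] y:[34,40] z:[49/3,53/3] -> miss, prune
        N7 x:[28,33] y:[10,16] z:[49/3,53/3] -> miss, prune
      N23 x:[12,29] y:[10,20] z:[6,8] -> miss, prune
    N18 x:[12,32] y:[4,13] z:[10,15] -> hit [12,13], descend [2, 22]
      N2 x:[12,17] y:[5,8] z:[34/3,38/3] -> miss, prune
      N22 x:[17,32] y:[4,13] z:[10,15] -> miss, prune

Visited [0, 14, 4, 16, 17, 11, 15, 20, 19, 6, 21, 5, 7, 23, 18, 2, 22]. Tests: 17 box, 1 leaf. Nearest: P9.

== RESULT ==
[0, 14, 4, 16, 17, 11, 15, 20, 19, 6, 21, 5, 7, 23, 18, 2, 22]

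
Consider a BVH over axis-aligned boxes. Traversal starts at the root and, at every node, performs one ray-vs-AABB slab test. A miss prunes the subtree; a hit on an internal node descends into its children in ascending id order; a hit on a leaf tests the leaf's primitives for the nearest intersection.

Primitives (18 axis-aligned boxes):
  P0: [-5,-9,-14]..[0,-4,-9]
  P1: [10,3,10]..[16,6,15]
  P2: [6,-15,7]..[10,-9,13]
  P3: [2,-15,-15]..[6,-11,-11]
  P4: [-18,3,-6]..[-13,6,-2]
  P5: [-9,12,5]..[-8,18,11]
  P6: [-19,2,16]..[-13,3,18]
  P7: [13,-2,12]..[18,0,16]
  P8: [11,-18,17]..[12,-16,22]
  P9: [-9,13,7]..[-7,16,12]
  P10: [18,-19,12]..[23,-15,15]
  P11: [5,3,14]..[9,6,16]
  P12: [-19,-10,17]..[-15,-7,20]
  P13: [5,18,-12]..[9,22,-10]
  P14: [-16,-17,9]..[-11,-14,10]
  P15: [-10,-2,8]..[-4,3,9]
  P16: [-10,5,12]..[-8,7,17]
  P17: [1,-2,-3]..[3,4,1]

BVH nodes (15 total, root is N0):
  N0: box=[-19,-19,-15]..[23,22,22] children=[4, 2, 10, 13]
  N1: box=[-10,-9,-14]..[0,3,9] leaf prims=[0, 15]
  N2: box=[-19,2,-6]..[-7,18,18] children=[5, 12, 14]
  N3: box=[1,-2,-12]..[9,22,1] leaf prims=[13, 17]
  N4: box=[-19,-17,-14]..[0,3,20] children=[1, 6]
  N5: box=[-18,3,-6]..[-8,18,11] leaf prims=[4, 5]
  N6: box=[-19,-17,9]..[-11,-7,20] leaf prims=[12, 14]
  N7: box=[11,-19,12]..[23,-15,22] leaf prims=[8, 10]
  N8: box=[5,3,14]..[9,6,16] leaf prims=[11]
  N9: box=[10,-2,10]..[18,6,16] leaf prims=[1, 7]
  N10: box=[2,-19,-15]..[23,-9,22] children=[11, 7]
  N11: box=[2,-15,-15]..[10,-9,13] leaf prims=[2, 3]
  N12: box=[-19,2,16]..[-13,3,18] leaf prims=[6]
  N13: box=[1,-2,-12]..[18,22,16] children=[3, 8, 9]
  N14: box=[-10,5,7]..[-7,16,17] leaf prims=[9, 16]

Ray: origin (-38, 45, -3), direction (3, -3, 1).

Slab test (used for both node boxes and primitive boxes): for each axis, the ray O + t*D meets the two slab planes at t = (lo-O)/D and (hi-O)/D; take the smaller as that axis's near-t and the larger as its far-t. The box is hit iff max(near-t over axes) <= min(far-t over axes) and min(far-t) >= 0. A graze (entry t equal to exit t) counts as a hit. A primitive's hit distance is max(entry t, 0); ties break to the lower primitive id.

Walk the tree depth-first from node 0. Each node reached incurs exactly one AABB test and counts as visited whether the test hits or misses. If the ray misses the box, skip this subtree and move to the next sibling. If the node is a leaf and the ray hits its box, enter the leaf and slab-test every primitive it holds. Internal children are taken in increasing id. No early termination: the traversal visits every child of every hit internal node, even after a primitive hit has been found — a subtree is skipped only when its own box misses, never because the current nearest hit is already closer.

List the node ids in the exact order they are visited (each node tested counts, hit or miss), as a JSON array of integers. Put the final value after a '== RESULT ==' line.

Walk:
N0 x:[19/3,61/3] y:[23/3,64/3] z:[-12,25] -> hit [23/3,61/3], descend [2, 4, 10, 13]
  N2 x:[19/3,31/3] y:[9,43/3] z:[-3,21] -> hit [9,31/3], descend [5, 12, 14]
    N5 x:[20/3,10] y:[9,14] z:[-3,14] -> hit [9,10] leaf, test {P4(miss), P5@t=29/3}
    N12 x:[19/3,25/3] y:[14,43/3] z:[19,21] -> miss, prune
    N14 x:[28/3,31/3] y:[29/3,40/3] z:[10,20] -> hit [10,31/3] leaf, test {P9@t=10, P16(miss)}
  N4 x:[19/3,38/3] y:[14,62/3] z:[-11,23] -> miss, prune
  N10 x:[40/3,61/3] y:[18,64/3] z:[-12,25] -> hit [18,61/3], descend [7, 11]
    N7 x:[49/3,61/3] y:[20,64/3] z:[15,25] -> hit [20,61/3] leaf, test {P8(miss), P10(miss)}
    N11 x:[40/3,16] y:[18,20] z:[-12,16] -> miss, prune
  N13 x:[13,56/3] y:[23/3,47/3] z:[-9,19] -> hit [13,47/3], descend [3, 8, 9]
    N3 x:[13,47/3] y:[23/3,47/3] z:[-9,4] -> miss, prune
    N8 x:[43/3,47/3] y:[13,14] z:[17,19] -> miss, prune
    N9 x:[16,56/3] y:[13,47/3] z:[13,19] -> miss, prune

order=[0, 2, 5, 12, 14, 4, 10, 7, 11, 13, 3, 8, 9]  |boxes|=13  |leaves|=3  hit=P5

== RESULT ==
[0, 2, 5, 12, 14, 4, 10, 7, 11, 13, 3, 8, 9]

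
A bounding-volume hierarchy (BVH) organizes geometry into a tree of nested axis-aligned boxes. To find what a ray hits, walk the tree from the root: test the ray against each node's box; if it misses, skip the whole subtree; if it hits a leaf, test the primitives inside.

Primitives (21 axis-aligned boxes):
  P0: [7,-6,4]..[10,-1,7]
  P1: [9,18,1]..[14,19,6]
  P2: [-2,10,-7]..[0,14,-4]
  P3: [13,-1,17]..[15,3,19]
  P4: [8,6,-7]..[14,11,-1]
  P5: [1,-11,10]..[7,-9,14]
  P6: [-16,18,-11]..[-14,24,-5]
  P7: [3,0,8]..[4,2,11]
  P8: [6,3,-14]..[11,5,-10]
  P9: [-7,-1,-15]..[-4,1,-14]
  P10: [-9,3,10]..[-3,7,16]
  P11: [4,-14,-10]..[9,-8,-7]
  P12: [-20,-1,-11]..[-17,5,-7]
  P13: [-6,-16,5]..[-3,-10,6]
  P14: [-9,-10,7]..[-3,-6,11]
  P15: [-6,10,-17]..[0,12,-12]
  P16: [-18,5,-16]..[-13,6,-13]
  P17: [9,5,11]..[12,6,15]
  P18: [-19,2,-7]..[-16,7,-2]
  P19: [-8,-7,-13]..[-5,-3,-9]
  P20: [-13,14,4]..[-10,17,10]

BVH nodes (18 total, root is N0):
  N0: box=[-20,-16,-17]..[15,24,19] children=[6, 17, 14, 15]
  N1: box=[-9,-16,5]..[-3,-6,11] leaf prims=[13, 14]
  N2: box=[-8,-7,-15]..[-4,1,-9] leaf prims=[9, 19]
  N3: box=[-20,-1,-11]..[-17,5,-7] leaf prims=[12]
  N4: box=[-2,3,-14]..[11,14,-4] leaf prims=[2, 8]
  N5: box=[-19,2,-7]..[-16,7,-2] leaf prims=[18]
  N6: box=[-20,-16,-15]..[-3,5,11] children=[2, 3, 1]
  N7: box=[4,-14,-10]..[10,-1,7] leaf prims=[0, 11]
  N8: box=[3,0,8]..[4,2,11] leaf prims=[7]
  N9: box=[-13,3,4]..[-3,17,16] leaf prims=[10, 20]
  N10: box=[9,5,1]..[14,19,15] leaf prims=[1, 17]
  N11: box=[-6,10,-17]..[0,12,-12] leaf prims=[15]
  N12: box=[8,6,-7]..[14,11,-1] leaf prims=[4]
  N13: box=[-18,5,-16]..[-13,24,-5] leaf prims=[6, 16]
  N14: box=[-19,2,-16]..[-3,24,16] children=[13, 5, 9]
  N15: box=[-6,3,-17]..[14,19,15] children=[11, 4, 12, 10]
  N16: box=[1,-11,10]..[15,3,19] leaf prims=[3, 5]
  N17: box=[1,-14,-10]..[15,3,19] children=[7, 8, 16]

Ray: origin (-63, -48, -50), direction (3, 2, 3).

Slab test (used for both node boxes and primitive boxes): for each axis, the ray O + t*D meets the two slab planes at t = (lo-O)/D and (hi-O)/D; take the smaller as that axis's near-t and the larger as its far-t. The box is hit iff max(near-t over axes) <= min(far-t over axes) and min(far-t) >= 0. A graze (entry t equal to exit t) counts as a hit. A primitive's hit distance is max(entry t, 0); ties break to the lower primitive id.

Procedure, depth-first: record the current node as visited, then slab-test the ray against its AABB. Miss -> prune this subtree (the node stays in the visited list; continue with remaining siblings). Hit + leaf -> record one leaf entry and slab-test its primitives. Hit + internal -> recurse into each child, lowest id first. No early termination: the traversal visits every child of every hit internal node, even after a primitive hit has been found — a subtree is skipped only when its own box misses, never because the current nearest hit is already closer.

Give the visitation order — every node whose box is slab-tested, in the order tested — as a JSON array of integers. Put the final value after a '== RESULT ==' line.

Walk:
N0 x:[43/3,26] y:[16,36] z:[11,23] -> hit [16,23], descend [6, 14, 15, 17]
  N6 x:[43/3,20] y:[16,53/2] z:[35/3,61/3] -> hit [16,20], descend [1, 2, 3]
    N1 x:[18,20] y:[16,21] z:[55/3,61/3] -> hit [55/3,20] leaf, test {P13(miss), P14@t=19}
    N2 x:[55/3,59/3] y:[41/2,49/2] z:[35/3,41/3] -> miss, prune
    N3 x:[43/3,46/3] y:[47/2,53/2] z:[13,43/3] -> miss, prune
  N14 x:[44/3,20] y:[25,36] z:[34/3,22] -> miss, prune
  N15 x:[19,77/3] y:[51/2,67/2] z:[11,65/3] -> miss, prune
  N17 x:[64/3,26] y:[17,51/2] z:[40/3,23] -> hit [64/3,23], descend [7, 8, 16]
    N7 x:[67/3,73/3] y:[17,47/2] z:[40/3,19] -> miss, prune
    N8 x:[22,67/3] y:[24,25] z:[58/3,61/3] -> miss, prune
    N16 x:[64/3,26] y:[37/2,51/2] z:[20,23] -> hit [64/3,23] leaf, test {P3(miss), P5(miss)}

11 AABB tests over nodes [0, 6, 1, 2, 3, 14, 15, 17, 7, 8, 16]; 2 leaves entered; closest P14.

== RESULT ==
[0, 6, 1, 2, 3, 14, 15, 17, 7, 8, 16]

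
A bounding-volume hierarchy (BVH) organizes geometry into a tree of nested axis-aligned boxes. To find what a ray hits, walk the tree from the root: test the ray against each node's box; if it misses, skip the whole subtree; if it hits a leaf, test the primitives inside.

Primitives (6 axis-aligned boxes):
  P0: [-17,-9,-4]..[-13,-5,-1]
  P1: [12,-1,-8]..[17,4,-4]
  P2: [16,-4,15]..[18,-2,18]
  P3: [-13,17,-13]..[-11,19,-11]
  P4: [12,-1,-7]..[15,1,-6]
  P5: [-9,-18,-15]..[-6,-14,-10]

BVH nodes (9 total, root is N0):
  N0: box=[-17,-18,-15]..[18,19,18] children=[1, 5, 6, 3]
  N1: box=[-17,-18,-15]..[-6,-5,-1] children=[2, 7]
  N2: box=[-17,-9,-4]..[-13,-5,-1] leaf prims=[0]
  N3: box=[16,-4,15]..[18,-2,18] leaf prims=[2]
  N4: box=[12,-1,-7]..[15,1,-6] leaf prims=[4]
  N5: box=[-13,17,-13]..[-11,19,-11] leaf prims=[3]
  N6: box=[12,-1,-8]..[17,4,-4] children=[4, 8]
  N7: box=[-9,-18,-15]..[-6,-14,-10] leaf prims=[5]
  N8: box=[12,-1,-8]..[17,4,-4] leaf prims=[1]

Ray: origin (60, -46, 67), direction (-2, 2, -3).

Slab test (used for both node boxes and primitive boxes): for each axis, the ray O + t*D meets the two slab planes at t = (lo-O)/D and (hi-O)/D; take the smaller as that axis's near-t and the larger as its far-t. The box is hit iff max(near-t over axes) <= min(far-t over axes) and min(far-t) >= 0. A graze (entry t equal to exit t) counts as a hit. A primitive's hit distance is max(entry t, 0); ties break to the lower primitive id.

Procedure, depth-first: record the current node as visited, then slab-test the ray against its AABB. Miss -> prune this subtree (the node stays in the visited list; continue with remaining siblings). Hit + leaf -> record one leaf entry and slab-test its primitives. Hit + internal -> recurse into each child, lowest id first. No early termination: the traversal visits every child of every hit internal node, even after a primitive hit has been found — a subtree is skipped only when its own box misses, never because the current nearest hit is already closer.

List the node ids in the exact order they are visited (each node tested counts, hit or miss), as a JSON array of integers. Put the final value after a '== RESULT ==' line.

Traverse from the root:
N0 x:[21,77/2] y:[14,65/2] z:[49/3,82/3] -> hit [21,82/3], descend [1, 3, 5, 6]
  N1 x:[33,77/2] y:[14,41/2] z:[68/3,82/3] -> miss, prune
  N3 x:[21,22] y:[21,22] z:[49/3,52/3] -> miss, prune
  N5 x:[71/2,73/2] y:[63/2,65/2] z:[26,80/3] -> miss, prune
  N6 x:[43/2,24] y:[45/2,25] z:[71/3,25] -> hit [71/3,24], descend [4, 8]
    N4 x:[45/2,24] y:[45/2,47/2] z:[73/3,74/3] -> miss, prune
    N8 x:[43/2,24] y:[45/2,25] z:[71/3,25] -> hit [71/3,24] leaf, test {P1@t=71/3}

order=[0, 1, 3, 5, 6, 4, 8]  |boxes|=7  |leaves|=1  hit=P1

== RESULT ==
[0, 1, 3, 5, 6, 4, 8]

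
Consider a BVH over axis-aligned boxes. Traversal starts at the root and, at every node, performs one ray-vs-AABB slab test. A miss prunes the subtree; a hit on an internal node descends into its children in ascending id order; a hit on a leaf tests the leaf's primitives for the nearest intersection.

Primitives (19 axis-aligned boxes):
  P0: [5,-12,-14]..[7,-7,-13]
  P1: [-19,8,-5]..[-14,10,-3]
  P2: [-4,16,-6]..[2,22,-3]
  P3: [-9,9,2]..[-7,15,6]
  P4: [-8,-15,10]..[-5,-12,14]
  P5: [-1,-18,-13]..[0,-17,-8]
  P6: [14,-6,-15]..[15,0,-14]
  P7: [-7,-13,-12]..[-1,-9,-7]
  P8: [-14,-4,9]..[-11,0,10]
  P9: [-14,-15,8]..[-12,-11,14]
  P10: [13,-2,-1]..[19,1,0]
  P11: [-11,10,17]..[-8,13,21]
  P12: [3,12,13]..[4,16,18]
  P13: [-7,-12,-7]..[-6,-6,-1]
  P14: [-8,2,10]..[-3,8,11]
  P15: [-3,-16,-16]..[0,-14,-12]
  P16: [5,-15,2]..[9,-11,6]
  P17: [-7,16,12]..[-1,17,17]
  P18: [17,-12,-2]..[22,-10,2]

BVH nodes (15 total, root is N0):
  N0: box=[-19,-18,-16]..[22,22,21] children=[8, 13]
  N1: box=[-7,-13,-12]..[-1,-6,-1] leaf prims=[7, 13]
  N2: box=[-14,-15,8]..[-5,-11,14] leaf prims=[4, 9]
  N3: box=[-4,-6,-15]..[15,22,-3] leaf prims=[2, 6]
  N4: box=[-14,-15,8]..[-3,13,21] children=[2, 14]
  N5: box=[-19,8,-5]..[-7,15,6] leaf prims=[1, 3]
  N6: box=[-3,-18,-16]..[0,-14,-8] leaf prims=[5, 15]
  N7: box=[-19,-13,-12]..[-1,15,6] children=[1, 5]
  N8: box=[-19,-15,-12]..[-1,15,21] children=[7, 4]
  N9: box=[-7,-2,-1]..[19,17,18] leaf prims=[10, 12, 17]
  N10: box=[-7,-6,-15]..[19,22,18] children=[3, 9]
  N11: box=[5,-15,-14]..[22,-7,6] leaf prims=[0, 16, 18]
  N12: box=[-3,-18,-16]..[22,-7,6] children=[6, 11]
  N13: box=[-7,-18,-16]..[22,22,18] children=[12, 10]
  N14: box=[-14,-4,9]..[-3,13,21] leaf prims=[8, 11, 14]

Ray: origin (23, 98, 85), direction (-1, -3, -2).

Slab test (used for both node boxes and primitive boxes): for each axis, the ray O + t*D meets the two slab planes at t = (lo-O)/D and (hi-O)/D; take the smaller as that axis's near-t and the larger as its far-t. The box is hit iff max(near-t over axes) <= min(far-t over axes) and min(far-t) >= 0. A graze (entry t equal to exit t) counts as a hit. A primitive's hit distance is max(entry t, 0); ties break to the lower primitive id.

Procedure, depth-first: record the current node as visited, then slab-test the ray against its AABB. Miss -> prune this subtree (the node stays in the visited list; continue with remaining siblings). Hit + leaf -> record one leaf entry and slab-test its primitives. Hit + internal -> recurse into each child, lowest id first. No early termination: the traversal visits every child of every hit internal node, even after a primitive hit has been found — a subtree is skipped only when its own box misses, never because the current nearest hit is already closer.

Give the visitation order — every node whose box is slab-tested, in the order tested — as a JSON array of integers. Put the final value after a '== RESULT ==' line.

Trace the traversal:
N0 x:[1,42] y:[76/3,116/3] z:[32,101/2] -> hit [32,116/3], descend [8, 13]
  N8 x:[24,42] y:[83/3,113/3] z:[32,97/2] -> hit [32,113/3], descend [4, 7]
    N4 x:[26,37] y:[85/3,113/3] z:[32,77/2] -> hit [32,37], descend [2, 14]
      N2 x:[28,37] y:[109/3,113/3] z:[71/2,77/2] -> hit [109/3,37] leaf, test {P4(miss), P9@t=109/3}
      N14 x:[26,37] y:[85/3,34] z:[32,38] -> hit [32,34] leaf, test {P8(miss), P11(miss), P14(miss)}
    N7 x:[24,42] y:[83/3,37] z:[79/2,97/2] -> miss, prune
  N13 x:[1,30] y:[76/3,116/3] z:[67/2,101/2] -> miss, prune

7 AABB tests over nodes [0, 8, 4, 2, 14, 7, 13]; 2 leaves entered; closest P9.

== RESULT ==
[0, 8, 4, 2, 14, 7, 13]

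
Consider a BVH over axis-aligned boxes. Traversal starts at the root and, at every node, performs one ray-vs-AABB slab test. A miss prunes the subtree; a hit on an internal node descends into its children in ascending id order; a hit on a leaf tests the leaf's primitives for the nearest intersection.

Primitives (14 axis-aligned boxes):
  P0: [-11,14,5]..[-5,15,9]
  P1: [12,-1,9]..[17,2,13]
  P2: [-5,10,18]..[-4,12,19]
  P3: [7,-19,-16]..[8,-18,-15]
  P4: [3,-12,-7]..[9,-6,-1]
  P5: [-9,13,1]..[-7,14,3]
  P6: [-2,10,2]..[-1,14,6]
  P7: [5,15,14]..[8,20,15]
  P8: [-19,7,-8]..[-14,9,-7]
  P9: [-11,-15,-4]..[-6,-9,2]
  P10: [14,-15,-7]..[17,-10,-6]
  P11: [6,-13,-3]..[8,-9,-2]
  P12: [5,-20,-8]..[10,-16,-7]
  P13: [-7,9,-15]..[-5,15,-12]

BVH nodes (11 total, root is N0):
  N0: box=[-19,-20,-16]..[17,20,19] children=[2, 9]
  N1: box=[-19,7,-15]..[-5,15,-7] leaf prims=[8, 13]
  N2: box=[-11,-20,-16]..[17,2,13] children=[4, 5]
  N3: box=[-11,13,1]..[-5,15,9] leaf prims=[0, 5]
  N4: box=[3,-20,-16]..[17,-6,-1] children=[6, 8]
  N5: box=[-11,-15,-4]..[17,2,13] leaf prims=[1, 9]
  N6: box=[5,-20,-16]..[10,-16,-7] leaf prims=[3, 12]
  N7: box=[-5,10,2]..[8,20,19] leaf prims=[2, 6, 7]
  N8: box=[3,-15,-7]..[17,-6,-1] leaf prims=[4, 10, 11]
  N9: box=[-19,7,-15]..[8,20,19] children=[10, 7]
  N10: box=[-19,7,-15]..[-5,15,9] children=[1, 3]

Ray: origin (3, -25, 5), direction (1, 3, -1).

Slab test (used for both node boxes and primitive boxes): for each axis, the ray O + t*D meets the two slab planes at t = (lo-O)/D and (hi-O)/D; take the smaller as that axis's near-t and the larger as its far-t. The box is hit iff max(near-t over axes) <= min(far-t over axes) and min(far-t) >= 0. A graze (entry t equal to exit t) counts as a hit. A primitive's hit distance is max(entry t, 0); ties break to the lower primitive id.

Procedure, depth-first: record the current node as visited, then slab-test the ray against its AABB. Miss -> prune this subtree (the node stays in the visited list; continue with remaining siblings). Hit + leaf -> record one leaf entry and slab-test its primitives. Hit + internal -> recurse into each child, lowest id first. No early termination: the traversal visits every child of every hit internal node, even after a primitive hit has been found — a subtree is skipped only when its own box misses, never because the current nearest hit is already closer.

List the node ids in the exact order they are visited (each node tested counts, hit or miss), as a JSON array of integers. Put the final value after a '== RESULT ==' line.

Trace the traversal:
N0 x:[-22,14] y:[5/3,15] z:[-14,21] -> hit [5/3,14], descend [2, 9]
  N2 x:[-14,14] y:[5/3,9] z:[-8,21] -> hit [5/3,9], descend [4, 5]
    N4 x:[0,14] y:[5/3,19/3] z:[6,21] -> hit [6,19/3], descend [6, 8]
      N6 x:[2,7] y:[5/3,3] z:[12,21] -> miss, prune
      N8 x:[0,14] y:[10/3,19/3] z:[6,12] -> hit [6,19/3] leaf, test {P4@t=6, P10(miss), P11(miss)}
    N5 x:[-14,14] y:[10/3,9] z:[-8,9] -> hit [10/3,9] leaf, test {P1(miss), P9(miss)}
  N9 x:[-22,5] y:[32/3,15] z:[-14,20] -> miss, prune

7 AABB tests over nodes [0, 2, 4, 6, 8, 5, 9]; 2 leaves entered; closest P4.

== RESULT ==
[0, 2, 4, 6, 8, 5, 9]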